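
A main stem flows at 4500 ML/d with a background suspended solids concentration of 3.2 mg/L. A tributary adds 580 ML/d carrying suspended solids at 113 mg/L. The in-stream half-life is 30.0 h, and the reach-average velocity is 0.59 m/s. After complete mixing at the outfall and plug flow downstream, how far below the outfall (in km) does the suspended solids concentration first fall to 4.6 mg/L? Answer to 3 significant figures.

113 km

Flow-weighted average: C = (4500·3.200 + 580.0·113.0) / 5080 = 79940/5080 = 15.74 mg/L.
Half-life 30.0 h → k = ln 2 / 30.0 = 0.02310 h⁻¹ = 0.5545 d⁻¹.
Set 15.74·exp(−k·t) = 4.6 → t = ln(15.74/4.6)/k = 191600 s = 53.23 h.
Distance = v·t = 0.59·191600 = 113100 m = 113.1 km.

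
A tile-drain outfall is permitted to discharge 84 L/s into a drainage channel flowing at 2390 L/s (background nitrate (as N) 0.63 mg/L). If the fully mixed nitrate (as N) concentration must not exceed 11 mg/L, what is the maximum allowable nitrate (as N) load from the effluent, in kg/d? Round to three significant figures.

2220 kg/d

Mass balance at the limit: 2390·0.6300 + 84.00·Cₑ = 2474·11 → Cₑ = 306.1 mg/L.
84.00 L/s = 0.08400 m³/s. Load = 0.08400 m³/s × 306.1 g/m³ × 86 400 s/d = 2221 kg/d.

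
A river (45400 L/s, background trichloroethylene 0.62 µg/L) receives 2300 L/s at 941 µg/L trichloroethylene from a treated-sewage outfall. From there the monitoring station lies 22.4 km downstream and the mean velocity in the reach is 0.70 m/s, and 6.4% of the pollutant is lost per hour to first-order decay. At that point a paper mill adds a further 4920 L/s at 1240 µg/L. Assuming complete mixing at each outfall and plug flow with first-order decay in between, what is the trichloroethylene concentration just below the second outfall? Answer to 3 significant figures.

139 µg/L

Mass balance: C = (45400·0.6200 + 2300·941.0) / 47700 = 2192000/47700 = 45.96 µg/L; combined flow 47700 L/s.
Travel time t = 22.4·1000 / 0.70 = 32000 s = 8.889 h.
6.4%/h lost → k = −ln(1 − 0.064) = 0.06614 h⁻¹.
Decay over the reach: 45.96·exp(−kt) = 45.96·0.5555 = 25.53 µg/L.
At the second outfall, C = (47700·25.53 + 4920·1240) / (47700 + 4920) = 139.1 µg/L.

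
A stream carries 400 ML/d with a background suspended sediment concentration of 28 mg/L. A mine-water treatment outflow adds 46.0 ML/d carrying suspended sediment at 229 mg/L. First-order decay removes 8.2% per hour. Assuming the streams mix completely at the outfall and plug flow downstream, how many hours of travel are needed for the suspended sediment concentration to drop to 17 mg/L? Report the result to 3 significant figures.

Mixed concentration C = ΣQC/ΣQ = (400.0·28.00 + 46.00·229.0) / 446.0 = 21730/446.0 = 48.73 mg/L.
8.2%/h lost → k = −ln(1 − 0.082) = 0.08556 h⁻¹.
48.73·exp(−k·t) = 17 → t = ln(48.73/17)/k = 44310 s = 12.31 h.

12.3 h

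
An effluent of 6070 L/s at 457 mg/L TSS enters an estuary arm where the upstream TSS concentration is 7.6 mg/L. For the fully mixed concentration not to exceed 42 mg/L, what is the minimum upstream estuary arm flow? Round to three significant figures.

73200 L/s

Set C_mix = 42: (Q·7.600 + 6070·457.0) / (Q + 6070) = 42
→ Q = 6070·(457.0 − 42)/(42 − 7.600) = 73230 L/s.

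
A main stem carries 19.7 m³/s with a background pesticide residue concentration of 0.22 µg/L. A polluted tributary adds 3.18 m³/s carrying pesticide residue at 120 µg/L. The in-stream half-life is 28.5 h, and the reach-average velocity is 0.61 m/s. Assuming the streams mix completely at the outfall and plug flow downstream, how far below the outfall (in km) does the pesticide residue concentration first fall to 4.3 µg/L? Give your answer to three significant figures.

Mass balance: C = (19.70·0.2200 + 3.180·120.0) / 22.88 = 385.9/22.88 = 16.87 µg/L.
Half-life 28.5 h → k = ln 2 / 28.5 = 0.02432 h⁻¹ = 0.5837 d⁻¹.
Set 16.87·exp(−k·t) = 4.3 → t = ln(16.87/4.3)/k = 202300 s = 56.20 h.
Distance = v·t = 0.61·202300 = 123400 m = 123.4 km.

123 km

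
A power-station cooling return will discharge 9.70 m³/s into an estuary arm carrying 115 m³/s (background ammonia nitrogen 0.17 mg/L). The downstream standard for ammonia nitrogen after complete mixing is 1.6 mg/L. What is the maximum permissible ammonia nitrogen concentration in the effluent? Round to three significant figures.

18.6 mg/L

At the limit, (Qr·Cr + Qe·Cₑ)/(Qr + Qe) = 1.6:
Cₑ = (124.7·1.6 − 115.0·0.1700) / 9.700 = 18.55 mg/L.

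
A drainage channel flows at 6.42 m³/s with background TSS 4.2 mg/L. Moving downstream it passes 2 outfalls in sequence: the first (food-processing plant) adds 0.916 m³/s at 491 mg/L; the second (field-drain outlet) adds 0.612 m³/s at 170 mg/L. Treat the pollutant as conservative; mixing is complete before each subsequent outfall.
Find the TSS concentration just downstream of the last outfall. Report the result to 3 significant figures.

Outfall 1: combined Q = 7.336 m³/s; C = (6.420·4.200 + 0.9160·491.0)/7.336 = 64.98 mg/L.
Outfall 2: combined Q = 7.948 m³/s; C = (7.336·64.98 + 0.6120·170.0)/7.948 = 73.07 mg/L.

73.1 mg/L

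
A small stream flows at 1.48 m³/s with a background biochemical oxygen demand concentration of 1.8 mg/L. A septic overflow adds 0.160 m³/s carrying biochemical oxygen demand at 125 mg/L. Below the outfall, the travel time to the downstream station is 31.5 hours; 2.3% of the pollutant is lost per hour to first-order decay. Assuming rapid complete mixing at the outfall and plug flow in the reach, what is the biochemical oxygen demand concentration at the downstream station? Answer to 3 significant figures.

Conservation of mass: C = (1.480·1.800 + 0.1600·125.0) / 1.640 = 22.66/1.640 = 13.82 mg/L.
2.3%/h lost → k = −ln(1 − 0.023) = 0.02327 h⁻¹.
First-order decay: C = 13.82·exp(−k·t) = 13.82·0.4805 = 6.640 mg/L.

6.64 mg/L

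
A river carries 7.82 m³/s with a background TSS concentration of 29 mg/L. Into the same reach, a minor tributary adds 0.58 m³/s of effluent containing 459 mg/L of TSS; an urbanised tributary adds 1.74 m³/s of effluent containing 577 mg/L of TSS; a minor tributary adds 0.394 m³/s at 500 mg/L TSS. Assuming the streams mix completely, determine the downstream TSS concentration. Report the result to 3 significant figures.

Flow-weighted average: C = (7.820·29.00 + 0.5800·459.0 + 1.740·577.0 + 0.3940·500.0) / 10.53 = 1694/10.53 = 160.8 mg/L.

161 mg/L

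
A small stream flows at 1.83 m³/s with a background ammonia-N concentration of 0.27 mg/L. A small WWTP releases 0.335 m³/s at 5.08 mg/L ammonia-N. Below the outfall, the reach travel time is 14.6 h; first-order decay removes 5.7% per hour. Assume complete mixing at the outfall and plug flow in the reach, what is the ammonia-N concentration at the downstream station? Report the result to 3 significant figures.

0.431 mg/L

Flow-weighted average: C = (1.830·0.2700 + 0.3350·5.080) / 2.165 = 2.196/2.165 = 1.014 mg/L.
5.7%/h lost → k = −ln(1 − 0.057) = 0.05869 h⁻¹.
Applying C = C₀e^(−kt): 1.014 × 0.4245 = 0.4306 mg/L.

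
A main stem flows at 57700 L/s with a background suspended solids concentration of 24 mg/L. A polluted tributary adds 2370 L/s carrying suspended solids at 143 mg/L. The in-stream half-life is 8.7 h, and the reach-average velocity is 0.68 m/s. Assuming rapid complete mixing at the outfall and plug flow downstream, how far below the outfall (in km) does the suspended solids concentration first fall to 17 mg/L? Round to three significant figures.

Conservation of mass: C = (57700·24.00 + 2370·143.0) / 60070 = 1724000/60070 = 28.70 mg/L.
Half-life 8.7 h → k = ln 2 / 8.7 = 0.07967 h⁻¹ = 1.912 d⁻¹.
Set 28.70·exp(−k·t) = 17 → t = ln(28.70/17)/k = 23650 s = 6.571 h.
Distance = v·t = 0.68·23650 = 16090 m = 16.09 km.

16.1 km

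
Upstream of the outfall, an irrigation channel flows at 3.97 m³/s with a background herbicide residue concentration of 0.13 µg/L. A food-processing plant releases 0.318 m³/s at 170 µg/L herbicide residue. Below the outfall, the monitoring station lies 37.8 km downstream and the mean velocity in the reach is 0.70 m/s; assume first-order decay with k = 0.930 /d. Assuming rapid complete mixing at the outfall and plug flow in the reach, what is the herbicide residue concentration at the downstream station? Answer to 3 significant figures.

7.12 µg/L

Conservation of mass: C = (3.970·0.1300 + 0.3180·170.0) / 4.288 = 54.58/4.288 = 12.73 µg/L.
Travel time t = 37.8·1000 / 0.70 = 54000 s = 15.00 h.
Applying C = C₀e^(−kt): 12.73 × 0.5592 = 7.117 µg/L.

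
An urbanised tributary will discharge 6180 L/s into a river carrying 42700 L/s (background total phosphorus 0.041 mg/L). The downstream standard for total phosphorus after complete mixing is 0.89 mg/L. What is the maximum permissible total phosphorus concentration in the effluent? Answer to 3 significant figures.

6.76 mg/L

At the limit, (Qr·Cr + Qe·Cₑ)/(Qr + Qe) = 0.89:
Cₑ = (48880·0.89 − 42700·0.04100) / 6180 = 6.756 mg/L.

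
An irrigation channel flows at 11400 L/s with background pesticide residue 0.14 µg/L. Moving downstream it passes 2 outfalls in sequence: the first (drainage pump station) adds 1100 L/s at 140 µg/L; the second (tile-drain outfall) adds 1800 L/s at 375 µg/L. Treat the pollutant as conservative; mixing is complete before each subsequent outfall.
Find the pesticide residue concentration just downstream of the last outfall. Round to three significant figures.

Outfall 1: combined Q = 12500 L/s; C = (11400·0.1400 + 1100·140.0)/12500 = 12.45 µg/L.
Outfall 2: combined Q = 14300 L/s; C = (12500·12.45 + 1800·375.0)/14300 = 58.08 µg/L.

58.1 µg/L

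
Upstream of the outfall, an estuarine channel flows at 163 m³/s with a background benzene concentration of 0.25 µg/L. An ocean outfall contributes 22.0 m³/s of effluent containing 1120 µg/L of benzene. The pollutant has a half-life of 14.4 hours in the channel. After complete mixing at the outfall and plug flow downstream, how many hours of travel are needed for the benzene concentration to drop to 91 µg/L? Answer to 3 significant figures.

Mixed concentration C = ΣQC/ΣQ = (163.0·0.2500 + 22.00·1120) / 185.0 = 24680/185.0 = 133.4 µg/L.
Half-life 14.4 h → k = ln 2 / 14.4 = 0.04814 h⁻¹ = 1.155 d⁻¹.
133.4·exp(−k·t) = 91 → t = ln(133.4/91)/k = 28610 s = 7.948 h.

7.95 h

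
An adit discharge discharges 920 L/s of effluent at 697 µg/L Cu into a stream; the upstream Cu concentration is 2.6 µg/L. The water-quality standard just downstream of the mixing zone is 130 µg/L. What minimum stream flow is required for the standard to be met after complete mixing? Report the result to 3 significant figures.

4090 L/s

Set C_mix = 130: (Q·2.600 + 920.0·697.0) / (Q + 920.0) = 130
→ Q = 920.0·(697.0 − 130)/(130 − 2.600) = 4095 L/s.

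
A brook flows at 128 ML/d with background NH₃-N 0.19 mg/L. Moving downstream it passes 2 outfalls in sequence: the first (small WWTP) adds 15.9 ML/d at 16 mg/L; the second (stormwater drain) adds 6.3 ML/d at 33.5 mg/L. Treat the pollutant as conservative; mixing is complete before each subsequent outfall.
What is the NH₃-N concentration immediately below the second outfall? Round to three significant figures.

After outfall 1: Q = 128.0 + 15.90 = 143.9 ML/d; C = (128.0·0.1900 + 15.90·16.00)/143.9 = 1.937 mg/L.
After outfall 2: Q = 143.9 + 6.300 = 150.2 ML/d; C = (143.9·1.937 + 6.300·33.50)/150.2 = 3.261 mg/L.

3.26 mg/L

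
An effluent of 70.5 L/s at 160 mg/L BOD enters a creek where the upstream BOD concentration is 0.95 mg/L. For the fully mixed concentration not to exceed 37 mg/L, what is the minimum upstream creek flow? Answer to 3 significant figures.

241 L/s

Set C_mix = 37: (Q·0.9500 + 70.50·160.0) / (Q + 70.50) = 37
→ Q = 70.50·(160.0 − 37)/(37 − 0.9500) = 240.5 L/s.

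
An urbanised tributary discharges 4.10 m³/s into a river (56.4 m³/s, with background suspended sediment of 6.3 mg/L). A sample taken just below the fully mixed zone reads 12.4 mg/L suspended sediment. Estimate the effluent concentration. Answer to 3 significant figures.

Mass balance: 56.40·6.300 + 4.100·Cₑ = 60.50·12.40
→ Cₑ = (60.50·12.40 − 56.40·6.300) / 4.100 = 96.31 mg/L.

96.3 mg/L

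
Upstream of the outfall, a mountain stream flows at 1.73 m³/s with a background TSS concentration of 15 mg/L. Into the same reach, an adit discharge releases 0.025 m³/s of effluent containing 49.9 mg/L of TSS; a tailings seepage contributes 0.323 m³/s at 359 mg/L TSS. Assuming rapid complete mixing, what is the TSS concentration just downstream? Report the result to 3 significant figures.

Mass balance: C = (1.730·15.00 + 0.02500·49.90 + 0.3230·359.0) / 2.078 = 143.2/2.078 = 68.89 mg/L.

68.9 mg/L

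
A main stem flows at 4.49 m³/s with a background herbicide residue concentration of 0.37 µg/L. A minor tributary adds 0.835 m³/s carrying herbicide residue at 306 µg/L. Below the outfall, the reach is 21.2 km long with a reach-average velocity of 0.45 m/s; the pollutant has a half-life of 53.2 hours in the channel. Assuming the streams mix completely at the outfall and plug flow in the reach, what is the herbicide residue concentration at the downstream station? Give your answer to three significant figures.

After mixing, C = (4.490·0.3700 + 0.8350·306.0) / 5.325 = 257.2/5.325 = 48.30 µg/L.
Travel time t = 21.2·1000 / 0.45 = 47110 s = 13.09 h.
Half-life 53.2 h → k = ln 2 / 53.2 = 0.01303 h⁻¹ = 0.3127 d⁻¹.
Decay over the reach: 48.30·exp(−kt) = 48.30·0.8432 = 40.72 µg/L.

40.7 µg/L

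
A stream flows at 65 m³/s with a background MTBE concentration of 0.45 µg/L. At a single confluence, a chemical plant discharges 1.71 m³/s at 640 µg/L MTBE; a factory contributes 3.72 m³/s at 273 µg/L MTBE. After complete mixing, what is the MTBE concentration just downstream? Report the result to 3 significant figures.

30.4 µg/L

Mass balance: C = (65.00·0.4500 + 1.710·640.0 + 3.720·273.0) / 70.43 = 2139/70.43 = 30.37 µg/L.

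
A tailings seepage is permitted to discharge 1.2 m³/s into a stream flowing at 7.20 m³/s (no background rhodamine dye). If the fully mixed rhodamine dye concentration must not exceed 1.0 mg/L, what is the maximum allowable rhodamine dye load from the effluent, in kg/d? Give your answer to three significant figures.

726 kg/d

Mass balance at the limit: 7.200·0 + 1.200·Cₑ = 8.400·1.0 → Cₑ = 7.000 mg/L.
Load = 1.200 m³/s × 7.000 g/m³ × 86 400 s/d = 725.8 kg/d.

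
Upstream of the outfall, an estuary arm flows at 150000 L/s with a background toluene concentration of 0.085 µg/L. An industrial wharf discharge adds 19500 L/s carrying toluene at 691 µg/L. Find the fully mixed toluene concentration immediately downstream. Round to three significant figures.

79.6 µg/L

Conservation of mass: C = (150000·0.08500 + 19500·691.0) / 169500 = 13490000/169500 = 79.57 µg/L.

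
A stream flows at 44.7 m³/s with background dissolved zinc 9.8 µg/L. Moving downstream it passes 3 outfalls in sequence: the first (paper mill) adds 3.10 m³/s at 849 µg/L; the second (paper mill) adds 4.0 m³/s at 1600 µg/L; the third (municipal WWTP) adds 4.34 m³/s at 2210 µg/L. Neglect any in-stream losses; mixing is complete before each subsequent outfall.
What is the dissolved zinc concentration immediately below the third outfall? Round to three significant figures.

Outfall 1: combined Q = 47.80 m³/s; C = (44.70·9.800 + 3.100·849.0)/47.80 = 64.23 µg/L.
Outfall 2: combined Q = 51.80 m³/s; C = (47.80·64.23 + 4.000·1600)/51.80 = 182.8 µg/L.
Outfall 3: combined Q = 56.14 m³/s; C = (51.80·182.8 + 4.340·2210)/56.14 = 339.5 µg/L.

340 µg/L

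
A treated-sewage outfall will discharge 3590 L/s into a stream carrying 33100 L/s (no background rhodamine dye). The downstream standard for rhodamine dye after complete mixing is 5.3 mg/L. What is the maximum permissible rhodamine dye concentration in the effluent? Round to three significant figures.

At the limit, (Qr·Cr + Qe·Cₑ)/(Qr + Qe) = 5.3:
Cₑ = (36690·5.3 − 33100·0) / 3590 = 54.17 mg/L.

54.2 mg/L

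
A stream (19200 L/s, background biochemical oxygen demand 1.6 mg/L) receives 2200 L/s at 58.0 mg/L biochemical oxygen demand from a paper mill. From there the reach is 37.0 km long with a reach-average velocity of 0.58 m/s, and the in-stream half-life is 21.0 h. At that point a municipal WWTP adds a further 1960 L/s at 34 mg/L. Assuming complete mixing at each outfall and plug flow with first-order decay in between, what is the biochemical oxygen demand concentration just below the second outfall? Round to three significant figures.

Conservation of mass: C = (19200·1.600 + 2200·58.00) / 21400 = 158300/21400 = 7.398 mg/L; combined flow 21400 L/s.
Travel time t = 37.0·1000 / 0.58 = 63790 s = 17.72 h.
Half-life 21.0 h → k = ln 2 / 21.0 = 0.03301 h⁻¹ = 0.7922 d⁻¹.
First-order decay: C = 7.398·exp(−k·t) = 7.398·0.5572 = 4.122 mg/L.
At the second outfall, C = (21400·4.122 + 1960·34.00) / (21400 + 1960) = 6.629 mg/L.

6.63 mg/L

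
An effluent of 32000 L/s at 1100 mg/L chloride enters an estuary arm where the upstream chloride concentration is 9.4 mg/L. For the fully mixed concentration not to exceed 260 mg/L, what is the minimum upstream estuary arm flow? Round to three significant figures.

107000 L/s

Set C_mix = 260: (Q·9.400 + 32000·1100) / (Q + 32000) = 260
→ Q = 32000·(1100 − 260)/(260 − 9.400) = 107300 L/s.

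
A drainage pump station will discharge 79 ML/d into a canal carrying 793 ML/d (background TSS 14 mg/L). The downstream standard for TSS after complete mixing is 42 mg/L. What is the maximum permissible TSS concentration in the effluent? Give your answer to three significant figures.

At the limit, (Qr·Cr + Qe·Cₑ)/(Qr + Qe) = 42:
Cₑ = (872.0·42 − 793.0·14.00) / 79.00 = 323.1 mg/L.

323 mg/L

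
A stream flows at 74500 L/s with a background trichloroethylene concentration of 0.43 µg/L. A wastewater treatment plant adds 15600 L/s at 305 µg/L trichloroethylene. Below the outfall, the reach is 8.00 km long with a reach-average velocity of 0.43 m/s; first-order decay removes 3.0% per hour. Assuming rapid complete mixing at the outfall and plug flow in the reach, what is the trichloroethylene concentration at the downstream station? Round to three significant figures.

45.4 µg/L

Flow-weighted average: C = (74500·0.4300 + 15600·305.0) / 90100 = 4790000/90100 = 53.16 µg/L.
Travel time t = 8.00·1000 / 0.43 = 18600 s = 5.168 h.
3.0%/h lost → k = −ln(1 − 0.03) = 0.03046 h⁻¹.
After decay, C = 53.16 × e^(−kt) = 53.16 × 0.8544 = 45.42 µg/L.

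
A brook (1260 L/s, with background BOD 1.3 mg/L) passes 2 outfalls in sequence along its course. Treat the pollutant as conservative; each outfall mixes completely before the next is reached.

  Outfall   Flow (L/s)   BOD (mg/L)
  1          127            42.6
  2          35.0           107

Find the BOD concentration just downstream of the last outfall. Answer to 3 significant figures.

Below outfall 1: Q → 1387 L/s, C = (1260·1.300 + 127.0·42.60)/1387 = 5.082 mg/L.
Below outfall 2: Q → 1422 L/s, C = (1387·5.082 + 35.00·107.0)/1422 = 7.590 mg/L.

7.59 mg/L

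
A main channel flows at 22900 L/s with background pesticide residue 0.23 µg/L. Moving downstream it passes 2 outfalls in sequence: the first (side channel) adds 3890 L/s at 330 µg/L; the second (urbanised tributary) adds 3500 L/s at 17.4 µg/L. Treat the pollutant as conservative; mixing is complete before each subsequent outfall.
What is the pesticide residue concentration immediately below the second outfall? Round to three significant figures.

Below outfall 1: Q → 26790 L/s, C = (22900·0.2300 + 3890·330.0)/26790 = 48.11 µg/L.
Below outfall 2: Q → 30290 L/s, C = (26790·48.11 + 3500·17.40)/30290 = 44.56 µg/L.

44.6 µg/L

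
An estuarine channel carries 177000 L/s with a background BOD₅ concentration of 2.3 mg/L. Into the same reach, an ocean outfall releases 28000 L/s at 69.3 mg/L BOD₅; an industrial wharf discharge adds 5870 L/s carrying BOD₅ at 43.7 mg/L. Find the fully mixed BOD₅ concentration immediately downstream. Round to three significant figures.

12.3 mg/L

Mixed concentration C = ΣQC/ΣQ = (177000·2.300 + 28000·69.30 + 5870·43.70) / 210900 = 2604000/210900 = 12.35 mg/L.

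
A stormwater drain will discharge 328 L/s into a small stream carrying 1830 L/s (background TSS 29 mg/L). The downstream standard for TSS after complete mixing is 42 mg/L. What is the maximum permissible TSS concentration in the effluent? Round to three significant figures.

At the limit, (Qr·Cr + Qe·Cₑ)/(Qr + Qe) = 42:
Cₑ = (2158·42 − 1830·29.00) / 328.0 = 114.5 mg/L.

115 mg/L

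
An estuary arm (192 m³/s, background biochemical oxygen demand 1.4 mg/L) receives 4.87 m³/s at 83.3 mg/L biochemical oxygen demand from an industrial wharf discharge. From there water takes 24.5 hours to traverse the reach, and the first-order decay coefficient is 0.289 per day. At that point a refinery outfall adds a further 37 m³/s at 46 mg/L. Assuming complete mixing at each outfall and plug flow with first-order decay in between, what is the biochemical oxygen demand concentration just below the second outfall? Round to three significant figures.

Mass balance: C = (192.0·1.400 + 4.870·83.30) / 196.9 = 674.5/196.9 = 3.426 mg/L; combined flow 196.9 m³/s.
Applying C = C₀e^(−kt): 3.426 × 0.7445 = 2.551 mg/L.
Second outfall: C = (196.9·2.551 + 37.00·46.00)/233.9 = 9.425 mg/L.

9.42 mg/L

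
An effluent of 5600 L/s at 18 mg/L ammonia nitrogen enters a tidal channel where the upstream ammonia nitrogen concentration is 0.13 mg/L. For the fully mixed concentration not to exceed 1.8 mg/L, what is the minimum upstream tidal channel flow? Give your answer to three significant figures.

54300 L/s

Set C_mix = 1.8: (Q·0.1300 + 5600·18.00) / (Q + 5600) = 1.8
→ Q = 5600·(18.00 − 1.8)/(1.8 − 0.1300) = 54320 L/s.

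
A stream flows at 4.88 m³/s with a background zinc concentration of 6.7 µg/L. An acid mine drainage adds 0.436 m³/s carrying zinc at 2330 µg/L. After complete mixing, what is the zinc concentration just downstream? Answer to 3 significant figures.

After mixing, C = (4.880·6.700 + 0.4360·2330) / 5.316 = 1049/5.316 = 197.2 µg/L.

197 µg/L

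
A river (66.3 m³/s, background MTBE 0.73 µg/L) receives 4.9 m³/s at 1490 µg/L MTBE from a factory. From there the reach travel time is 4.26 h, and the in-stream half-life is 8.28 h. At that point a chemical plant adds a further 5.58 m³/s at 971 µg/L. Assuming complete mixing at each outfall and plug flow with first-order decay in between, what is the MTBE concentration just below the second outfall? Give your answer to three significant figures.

Flow-weighted average: C = (66.30·0.7300 + 4.900·1490) / 71.20 = 7349/71.20 = 103.2 µg/L; combined flow 71.20 m³/s.
Half-life 8.28 h → k = ln 2 / 8.28 = 0.08371 h⁻¹ = 2.009 d⁻¹.
First-order decay: C = 103.2·exp(−k·t) = 103.2·0.7000 = 72.26 µg/L.
At the second outfall, C = (71.20·72.26 + 5.580·971.0) / (71.20 + 5.580) = 137.6 µg/L.

138 µg/L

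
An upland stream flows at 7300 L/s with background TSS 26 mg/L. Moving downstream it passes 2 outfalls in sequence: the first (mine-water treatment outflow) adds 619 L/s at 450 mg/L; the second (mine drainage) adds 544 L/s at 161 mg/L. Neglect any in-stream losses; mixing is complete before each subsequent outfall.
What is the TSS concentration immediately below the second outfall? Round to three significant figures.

After outfall 1: Q = 7300 + 619.0 = 7919 L/s; C = (7300·26.00 + 619.0·450.0)/7919 = 59.14 mg/L.
After outfall 2: Q = 7919 + 544.0 = 8463 L/s; C = (7919·59.14 + 544.0·161.0)/8463 = 65.69 mg/L.

65.7 mg/L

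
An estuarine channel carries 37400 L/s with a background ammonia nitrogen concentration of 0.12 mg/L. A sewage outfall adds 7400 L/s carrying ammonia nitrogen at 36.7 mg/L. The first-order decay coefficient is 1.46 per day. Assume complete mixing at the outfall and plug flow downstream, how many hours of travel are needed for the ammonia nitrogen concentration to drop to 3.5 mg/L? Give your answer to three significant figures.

Mixed concentration C = ΣQC/ΣQ = (37400·0.1200 + 7400·36.70) / 44800 = 276100/44800 = 6.162 mg/L.
6.162·exp(−k·t) = 3.5 → t = ln(6.162/3.5)/k = 33480 s = 9.299 h.

9.30 h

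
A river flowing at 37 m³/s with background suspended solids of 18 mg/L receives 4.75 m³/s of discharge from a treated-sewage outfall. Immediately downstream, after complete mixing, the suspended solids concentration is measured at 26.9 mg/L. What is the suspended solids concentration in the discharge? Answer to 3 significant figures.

96.2 mg/L

Mass balance: 37.00·18.00 + 4.750·Cₑ = 41.75·26.90
→ Cₑ = (41.75·26.90 − 37.00·18.00) / 4.750 = 96.23 mg/L.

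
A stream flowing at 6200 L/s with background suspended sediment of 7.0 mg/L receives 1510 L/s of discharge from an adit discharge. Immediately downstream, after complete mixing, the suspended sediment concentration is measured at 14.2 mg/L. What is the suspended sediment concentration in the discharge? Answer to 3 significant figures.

Mass balance: 6200·7.000 + 1510·Cₑ = 7710·14.20
→ Cₑ = (7710·14.20 − 6200·7.000) / 1510 = 43.76 mg/L.

43.8 mg/L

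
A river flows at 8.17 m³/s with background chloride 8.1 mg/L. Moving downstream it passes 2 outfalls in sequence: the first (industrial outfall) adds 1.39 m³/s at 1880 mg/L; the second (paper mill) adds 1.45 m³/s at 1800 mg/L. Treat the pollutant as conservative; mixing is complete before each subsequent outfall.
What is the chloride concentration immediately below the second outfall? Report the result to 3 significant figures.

Below outfall 1: Q → 9.560 m³/s, C = (8.170·8.100 + 1.390·1880)/9.560 = 280.3 mg/L.
Below outfall 2: Q → 11.01 m³/s, C = (9.560·280.3 + 1.450·1800)/11.01 = 480.4 mg/L.

480 mg/L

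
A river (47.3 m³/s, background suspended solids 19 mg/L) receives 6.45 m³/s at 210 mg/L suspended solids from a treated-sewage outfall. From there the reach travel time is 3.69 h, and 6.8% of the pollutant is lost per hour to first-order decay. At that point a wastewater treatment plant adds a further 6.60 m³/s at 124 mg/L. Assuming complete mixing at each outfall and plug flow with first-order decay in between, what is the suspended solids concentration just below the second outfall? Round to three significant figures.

42.4 mg/L

Flow-weighted average: C = (47.30·19.00 + 6.450·210.0) / 53.75 = 2253/53.75 = 41.92 mg/L; combined flow 53.75 m³/s.
6.8%/h lost → k = −ln(1 − 0.068) = 0.07042 h⁻¹.
Applying C = C₀e^(−kt): 41.92 × 0.7712 = 32.33 mg/L.
At the second outfall, C = (53.75·32.33 + 6.600·124.0) / (53.75 + 6.600) = 42.35 mg/L.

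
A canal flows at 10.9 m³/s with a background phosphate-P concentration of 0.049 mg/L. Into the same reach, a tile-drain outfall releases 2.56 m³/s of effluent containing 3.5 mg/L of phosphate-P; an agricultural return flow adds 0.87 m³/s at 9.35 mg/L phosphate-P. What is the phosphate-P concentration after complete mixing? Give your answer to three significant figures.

Mixed concentration C = ΣQC/ΣQ = (10.90·0.04900 + 2.560·3.500 + 0.8700·9.350) / 14.33 = 17.63/14.33 = 1.230 mg/L.

1.23 mg/L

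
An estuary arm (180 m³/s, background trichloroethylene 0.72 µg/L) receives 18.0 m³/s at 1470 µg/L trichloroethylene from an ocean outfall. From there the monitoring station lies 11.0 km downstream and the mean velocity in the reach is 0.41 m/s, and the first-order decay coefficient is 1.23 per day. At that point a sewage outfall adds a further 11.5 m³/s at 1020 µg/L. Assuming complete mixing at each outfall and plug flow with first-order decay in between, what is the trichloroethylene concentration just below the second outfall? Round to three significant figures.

143 µg/L

After mixing, C = (180.0·0.7200 + 18.00·1470) / 198.0 = 26590/198.0 = 134.3 µg/L; combined flow 198.0 m³/s.
Travel time t = 11.0·1000 / 0.41 = 26830 s = 7.453 h.
Decay over the reach: 134.3·exp(−kt) = 134.3·0.6825 = 91.66 µg/L.
At the second outfall, C = (198.0·91.66 + 11.50·1020) / (198.0 + 11.50) = 142.6 µg/L.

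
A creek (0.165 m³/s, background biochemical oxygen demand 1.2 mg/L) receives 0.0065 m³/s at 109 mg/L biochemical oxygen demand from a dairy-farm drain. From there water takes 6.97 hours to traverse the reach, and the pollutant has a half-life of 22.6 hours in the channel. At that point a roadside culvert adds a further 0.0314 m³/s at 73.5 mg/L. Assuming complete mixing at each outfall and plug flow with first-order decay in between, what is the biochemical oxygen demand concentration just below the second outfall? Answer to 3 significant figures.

15.0 mg/L

Flow-weighted average: C = (0.1650·1.200 + 0.006500·109.0) / 0.1715 = 0.9065/0.1715 = 5.286 mg/L; combined flow 0.1715 m³/s.
Half-life 22.6 h → k = ln 2 / 22.6 = 0.03067 h⁻¹ = 0.7361 d⁻¹.
Decay over the reach: 5.286·exp(−kt) = 5.286·0.8075 = 4.268 mg/L.
At the second outfall, C = (0.1715·4.268 + 0.03140·73.50) / (0.1715 + 0.03140) = 14.98 mg/L.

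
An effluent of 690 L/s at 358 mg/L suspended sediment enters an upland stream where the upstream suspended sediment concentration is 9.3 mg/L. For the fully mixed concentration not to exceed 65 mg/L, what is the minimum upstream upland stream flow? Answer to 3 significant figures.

3630 L/s

Set C_mix = 65: (Q·9.300 + 690.0·358.0) / (Q + 690.0) = 65
→ Q = 690.0·(358.0 − 65)/(65 − 9.300) = 3630 L/s.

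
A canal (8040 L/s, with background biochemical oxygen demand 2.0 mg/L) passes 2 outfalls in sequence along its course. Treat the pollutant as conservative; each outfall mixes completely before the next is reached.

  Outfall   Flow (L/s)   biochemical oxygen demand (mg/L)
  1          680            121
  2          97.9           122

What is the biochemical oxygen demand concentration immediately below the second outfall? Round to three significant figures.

12.5 mg/L

Outfall 1: combined Q = 8720 L/s; C = (8040·2.000 + 680.0·121.0)/8720 = 11.28 mg/L.
Outfall 2: combined Q = 8818 L/s; C = (8720·11.28 + 97.90·122.0)/8818 = 12.51 mg/L.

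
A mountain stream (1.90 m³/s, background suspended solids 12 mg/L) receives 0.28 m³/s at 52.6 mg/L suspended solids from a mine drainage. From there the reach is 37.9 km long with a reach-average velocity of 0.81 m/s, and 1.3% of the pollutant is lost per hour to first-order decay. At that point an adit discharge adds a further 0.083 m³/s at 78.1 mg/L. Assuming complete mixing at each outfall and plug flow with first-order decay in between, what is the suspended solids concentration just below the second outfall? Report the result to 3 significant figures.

Conservation of mass: C = (1.900·12.00 + 0.2800·52.60) / 2.180 = 37.53/2.180 = 17.21 mg/L; combined flow 2.180 m³/s.
Travel time t = 37.9·1000 / 0.81 = 46790 s = 13.00 h.
1.3%/h lost → k = −ln(1 − 0.013) = 0.01309 h⁻¹.
Decay over the reach: 17.21·exp(−kt) = 17.21·0.8436 = 14.52 mg/L.
At the second outfall, C = (2.180·14.52 + 0.08300·78.10) / (2.180 + 0.08300) = 16.85 mg/L.

16.9 mg/L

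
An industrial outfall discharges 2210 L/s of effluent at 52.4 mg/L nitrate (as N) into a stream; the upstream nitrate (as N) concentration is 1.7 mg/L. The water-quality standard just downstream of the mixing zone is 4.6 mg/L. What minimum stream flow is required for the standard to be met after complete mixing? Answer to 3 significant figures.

Set C_mix = 4.6: (Q·1.700 + 2210·52.40) / (Q + 2210) = 4.6
→ Q = 2210·(52.40 − 4.6)/(4.6 − 1.700) = 36430 L/s.

36400 L/s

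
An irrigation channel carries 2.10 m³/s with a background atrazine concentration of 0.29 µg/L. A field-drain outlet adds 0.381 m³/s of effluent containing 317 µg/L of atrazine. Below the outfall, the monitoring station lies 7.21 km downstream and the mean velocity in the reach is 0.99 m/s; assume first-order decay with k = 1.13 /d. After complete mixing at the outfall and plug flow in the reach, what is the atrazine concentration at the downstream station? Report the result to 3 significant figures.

Mass balance: C = (2.100·0.2900 + 0.3810·317.0) / 2.481 = 121.4/2.481 = 48.93 µg/L.
Travel time t = 7.21·1000 / 0.99 = 7283 s = 2.023 h.
After decay, C = 48.93 × e^(−kt) = 48.93 × 0.9091 = 44.48 µg/L.

44.5 µg/L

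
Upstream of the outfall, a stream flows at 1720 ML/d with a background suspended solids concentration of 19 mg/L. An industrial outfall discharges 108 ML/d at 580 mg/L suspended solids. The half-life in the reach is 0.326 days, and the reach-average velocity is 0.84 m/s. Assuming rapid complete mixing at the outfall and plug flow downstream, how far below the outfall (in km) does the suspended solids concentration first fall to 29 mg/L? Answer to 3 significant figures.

20.0 km

Mass balance: C = (1720·19.00 + 108.0·580.0) / 1828 = 95320/1828 = 52.14 mg/L.
Half-life 0.326 d → k = ln 2 / 0.326 = 2.126 d⁻¹.
Set 52.14·exp(−k·t) = 29 → t = ln(52.14/29)/k = 23840 s = 6.623 h.
Distance = v·t = 0.84·23840 = 20030 m = 20.03 km.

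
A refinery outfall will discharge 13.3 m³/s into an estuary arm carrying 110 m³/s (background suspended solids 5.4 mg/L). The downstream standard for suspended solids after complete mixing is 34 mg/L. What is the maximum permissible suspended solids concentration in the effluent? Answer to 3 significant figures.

271 mg/L

At the limit, (Qr·Cr + Qe·Cₑ)/(Qr + Qe) = 34:
Cₑ = (123.3·34 − 110.0·5.400) / 13.30 = 270.5 mg/L.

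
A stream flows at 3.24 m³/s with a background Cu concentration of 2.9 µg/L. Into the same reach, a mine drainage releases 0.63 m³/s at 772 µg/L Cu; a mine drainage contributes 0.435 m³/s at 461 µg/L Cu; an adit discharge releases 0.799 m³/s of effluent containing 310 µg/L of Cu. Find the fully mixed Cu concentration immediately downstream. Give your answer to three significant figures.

185 µg/L

Flow-weighted average: C = (3.240·2.900 + 0.6300·772.0 + 0.4350·461.0 + 0.7990·310.0) / 5.104 = 944.0/5.104 = 184.9 µg/L.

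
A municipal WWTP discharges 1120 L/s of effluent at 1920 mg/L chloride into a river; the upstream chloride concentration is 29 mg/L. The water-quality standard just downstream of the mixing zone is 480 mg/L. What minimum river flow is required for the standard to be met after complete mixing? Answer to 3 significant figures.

3580 L/s

Set C_mix = 480: (Q·29.00 + 1120·1920) / (Q + 1120) = 480
→ Q = 1120·(1920 − 480)/(480 − 29.00) = 3576 L/s.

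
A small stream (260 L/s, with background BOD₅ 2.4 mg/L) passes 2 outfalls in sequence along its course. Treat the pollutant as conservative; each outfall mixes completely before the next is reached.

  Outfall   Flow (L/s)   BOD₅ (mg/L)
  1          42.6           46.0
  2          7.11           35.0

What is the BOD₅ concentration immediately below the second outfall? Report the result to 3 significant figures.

Outfall 1: combined Q = 302.6 L/s; C = (260.0·2.400 + 42.60·46.00)/302.6 = 8.538 mg/L.
Outfall 2: combined Q = 309.7 L/s; C = (302.6·8.538 + 7.110·35.00)/309.7 = 9.145 mg/L.

9.15 mg/L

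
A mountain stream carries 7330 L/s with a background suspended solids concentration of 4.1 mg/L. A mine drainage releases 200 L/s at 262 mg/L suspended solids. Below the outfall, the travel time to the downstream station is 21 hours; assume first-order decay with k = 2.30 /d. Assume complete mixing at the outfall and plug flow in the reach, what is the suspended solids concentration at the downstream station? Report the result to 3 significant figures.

1.46 mg/L

Mixed concentration C = ΣQC/ΣQ = (7330·4.100 + 200.0·262.0) / 7530 = 82450/7530 = 10.95 mg/L.
Applying C = C₀e^(−kt): 10.95 × 0.1337 = 1.464 mg/L.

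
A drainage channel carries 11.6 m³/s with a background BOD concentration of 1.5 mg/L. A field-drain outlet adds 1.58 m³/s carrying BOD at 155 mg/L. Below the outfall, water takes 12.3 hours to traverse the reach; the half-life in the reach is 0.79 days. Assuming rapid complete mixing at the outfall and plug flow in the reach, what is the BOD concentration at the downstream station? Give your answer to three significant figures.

Conservation of mass: C = (11.60·1.500 + 1.580·155.0) / 13.18 = 262.3/13.18 = 19.90 mg/L.
Half-life 0.79 d → k = ln 2 / 0.79 = 0.8774 d⁻¹.
Decay over the reach: 19.90·exp(−kt) = 19.90·0.6378 = 12.69 mg/L.

12.7 mg/L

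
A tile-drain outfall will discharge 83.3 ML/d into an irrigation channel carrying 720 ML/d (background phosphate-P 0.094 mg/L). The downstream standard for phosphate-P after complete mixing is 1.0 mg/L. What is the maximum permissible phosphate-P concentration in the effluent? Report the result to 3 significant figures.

At the limit, (Qr·Cr + Qe·Cₑ)/(Qr + Qe) = 1.0:
Cₑ = (803.3·1.0 − 720.0·0.09400) / 83.30 = 8.831 mg/L.

8.83 mg/L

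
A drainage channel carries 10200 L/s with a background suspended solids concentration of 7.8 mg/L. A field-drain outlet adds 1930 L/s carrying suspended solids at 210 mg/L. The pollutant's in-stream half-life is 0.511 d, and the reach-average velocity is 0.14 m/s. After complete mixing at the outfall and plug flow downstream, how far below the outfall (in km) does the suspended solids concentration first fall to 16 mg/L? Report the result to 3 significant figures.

8.16 km

After mixing, C = (10200·7.800 + 1930·210.0) / 12130 = 484900/12130 = 39.97 mg/L.
Half-life 0.511 d → k = ln 2 / 0.511 = 1.356 d⁻¹.
Set 39.97·exp(−k·t) = 16 → t = ln(39.97/16)/k = 58320 s = 16.20 h.
Distance = v·t = 0.14·58320 = 8165 m = 8.165 km.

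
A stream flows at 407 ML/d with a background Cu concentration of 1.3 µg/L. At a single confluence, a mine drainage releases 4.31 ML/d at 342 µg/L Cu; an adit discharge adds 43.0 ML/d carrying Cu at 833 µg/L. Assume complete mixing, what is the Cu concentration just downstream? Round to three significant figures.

Flow-weighted average: C = (407.0·1.300 + 4.310·342.0 + 43.00·833.0) / 454.3 = 37820/454.3 = 83.25 µg/L.

83.3 µg/L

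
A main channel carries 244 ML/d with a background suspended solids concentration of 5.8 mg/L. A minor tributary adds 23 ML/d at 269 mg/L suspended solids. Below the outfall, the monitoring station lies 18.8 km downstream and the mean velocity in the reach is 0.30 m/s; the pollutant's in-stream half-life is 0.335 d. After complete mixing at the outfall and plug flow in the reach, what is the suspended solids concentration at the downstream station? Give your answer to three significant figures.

Flow-weighted average: C = (244.0·5.800 + 23.00·269.0) / 267.0 = 7602/267.0 = 28.47 mg/L.
Travel time t = 18.8·1000 / 0.30 = 62670 s = 17.41 h.
Half-life 0.335 d → k = ln 2 / 0.335 = 2.069 d⁻¹.
After decay, C = 28.47 × e^(−kt) = 28.47 × 0.2230 = 6.348 mg/L.

6.35 mg/L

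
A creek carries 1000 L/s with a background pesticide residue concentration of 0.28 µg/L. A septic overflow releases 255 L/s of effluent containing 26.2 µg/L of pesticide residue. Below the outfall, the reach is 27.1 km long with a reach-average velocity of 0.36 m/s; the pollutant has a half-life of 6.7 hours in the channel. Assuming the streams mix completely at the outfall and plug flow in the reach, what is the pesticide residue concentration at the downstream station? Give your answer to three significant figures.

Mixed concentration C = ΣQC/ΣQ = (1000·0.2800 + 255.0·26.20) / 1255 = 6961/1255 = 5.547 µg/L.
Travel time t = 27.1·1000 / 0.36 = 75280 s = 20.91 h.
Half-life 6.7 h → k = ln 2 / 6.7 = 0.1035 h⁻¹ = 2.483 d⁻¹.
After decay, C = 5.547 × e^(−kt) = 5.547 × 0.1149 = 0.6376 µg/L.

0.638 µg/L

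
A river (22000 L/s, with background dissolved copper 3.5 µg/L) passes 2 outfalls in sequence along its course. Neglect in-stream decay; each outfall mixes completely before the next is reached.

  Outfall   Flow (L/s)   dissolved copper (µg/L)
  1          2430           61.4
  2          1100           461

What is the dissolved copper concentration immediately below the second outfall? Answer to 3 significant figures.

Below outfall 1: Q → 24430 L/s, C = (22000·3.500 + 2430·61.40)/24430 = 9.259 µg/L.
Below outfall 2: Q → 25530 L/s, C = (24430·9.259 + 1100·461.0)/25530 = 28.72 µg/L.

28.7 µg/L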